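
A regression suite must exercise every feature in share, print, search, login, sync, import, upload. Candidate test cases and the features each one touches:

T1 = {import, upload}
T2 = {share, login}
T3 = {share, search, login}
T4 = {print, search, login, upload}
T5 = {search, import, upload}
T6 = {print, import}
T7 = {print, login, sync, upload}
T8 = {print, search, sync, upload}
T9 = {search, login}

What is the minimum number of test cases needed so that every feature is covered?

T1, T2, T8 together cover {share, print, search, login, sync, import, upload} — every feature.
No 2 of the 9 test cases cover everything (all 36 pairs fall short), so 3 is minimum.
Greedy (largest uncovered first) would take T4, T1, T2, T7 — 4 test cases — but 3 suffice.

3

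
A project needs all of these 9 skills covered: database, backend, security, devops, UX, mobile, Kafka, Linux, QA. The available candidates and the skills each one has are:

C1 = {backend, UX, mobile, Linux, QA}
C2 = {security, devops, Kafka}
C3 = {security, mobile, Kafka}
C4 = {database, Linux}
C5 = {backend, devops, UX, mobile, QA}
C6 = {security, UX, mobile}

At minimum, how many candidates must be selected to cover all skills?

3

C1, C2, C4 together cover {database, backend, security, devops, UX, mobile, Kafka, Linux, QA} — every skill.
No 2 of the 6 candidates cover everything (all 15 pairs fall short), so 3 is minimum.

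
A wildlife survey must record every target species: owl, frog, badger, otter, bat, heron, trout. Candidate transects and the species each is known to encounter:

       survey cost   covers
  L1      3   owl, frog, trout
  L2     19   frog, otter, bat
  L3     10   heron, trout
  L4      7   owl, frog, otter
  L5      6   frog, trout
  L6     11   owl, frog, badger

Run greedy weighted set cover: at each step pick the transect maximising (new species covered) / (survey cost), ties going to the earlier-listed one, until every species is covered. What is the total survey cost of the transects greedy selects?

50

Pick 1: L1 adds 3 new (owl, frog, trout) at survey cost 3 (ratio 3/3).
Pick 2: L4 adds 1 new (otter) at survey cost 7 (ratio 1/7).
Pick 3: L3 adds 1 new (heron) at survey cost 10 (ratio 1/10).
Pick 4: L6 adds 1 new (badger) at survey cost 11 (ratio 1/11).
Pick 5: L2 adds 1 new (bat) at survey cost 19 (ratio 1/19).
Greedy total survey cost: 3 + 7 + 10 + 11 + 19 = 50. (The true optimum is 40, so greedy overshoots here.)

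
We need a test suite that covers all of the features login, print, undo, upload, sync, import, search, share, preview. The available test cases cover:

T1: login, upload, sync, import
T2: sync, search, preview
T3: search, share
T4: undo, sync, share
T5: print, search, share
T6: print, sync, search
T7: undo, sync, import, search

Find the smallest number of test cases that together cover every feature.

T1, T2, T4, T5 together cover {login, print, undo, upload, sync, import, search, share, preview} — every feature.
No 3 of the 7 test cases cover everything (all 35 triples fall short), so 4 is minimum.

4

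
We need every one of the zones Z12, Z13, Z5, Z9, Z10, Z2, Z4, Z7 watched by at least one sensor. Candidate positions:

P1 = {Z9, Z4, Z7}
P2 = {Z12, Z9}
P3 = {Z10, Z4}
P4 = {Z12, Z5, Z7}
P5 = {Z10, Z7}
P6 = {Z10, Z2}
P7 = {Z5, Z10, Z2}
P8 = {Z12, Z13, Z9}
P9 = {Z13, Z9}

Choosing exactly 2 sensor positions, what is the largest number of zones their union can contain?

Choosing P1, P7 covers {Z5, Z9, Z10, Z2, Z4, Z7} — 6 zones.
No choice of 2 sensor positions does better; here Z12, Z13 are left uncovered.

6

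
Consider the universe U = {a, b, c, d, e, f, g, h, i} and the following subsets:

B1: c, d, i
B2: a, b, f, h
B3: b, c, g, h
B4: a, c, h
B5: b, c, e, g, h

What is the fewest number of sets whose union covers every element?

B1, B2, B5 together cover {a, b, c, d, e, f, g, h, i} — every element.
No 2 of the 5 sets cover everything (all 10 pairs fall short), so 3 is minimum.

3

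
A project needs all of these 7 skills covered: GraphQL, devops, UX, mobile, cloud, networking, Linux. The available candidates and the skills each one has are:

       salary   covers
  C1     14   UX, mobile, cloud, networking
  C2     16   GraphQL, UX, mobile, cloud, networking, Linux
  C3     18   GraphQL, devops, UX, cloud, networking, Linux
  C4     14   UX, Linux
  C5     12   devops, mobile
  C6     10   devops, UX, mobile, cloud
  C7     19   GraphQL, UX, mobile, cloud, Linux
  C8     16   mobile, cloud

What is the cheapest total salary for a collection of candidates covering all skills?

26

C2, C6 cover every skill at salary 16 + 10 = 26.
Any cover uses at least 2 candidates; among all covering selections none totals below 26.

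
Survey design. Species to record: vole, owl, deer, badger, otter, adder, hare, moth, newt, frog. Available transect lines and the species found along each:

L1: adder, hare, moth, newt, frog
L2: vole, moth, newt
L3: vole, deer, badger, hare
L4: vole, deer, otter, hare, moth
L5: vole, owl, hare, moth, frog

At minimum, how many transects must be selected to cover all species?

4

L1, L3, L4, L5 together cover {vole, owl, deer, badger, otter, adder, hare, moth, newt, frog} — every species.
No 3 of the 5 transects cover everything (all 10 triples fall short), so 4 is minimum.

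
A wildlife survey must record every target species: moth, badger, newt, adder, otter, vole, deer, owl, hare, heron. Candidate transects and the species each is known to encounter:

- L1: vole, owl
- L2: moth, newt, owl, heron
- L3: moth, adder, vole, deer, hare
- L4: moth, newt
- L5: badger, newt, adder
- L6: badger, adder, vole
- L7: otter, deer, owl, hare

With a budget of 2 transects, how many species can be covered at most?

8

Choosing L2, L3 covers {moth, newt, adder, vole, deer, owl, hare, heron} — 8 species.
No choice of 2 transects does better; here badger, otter are left uncovered.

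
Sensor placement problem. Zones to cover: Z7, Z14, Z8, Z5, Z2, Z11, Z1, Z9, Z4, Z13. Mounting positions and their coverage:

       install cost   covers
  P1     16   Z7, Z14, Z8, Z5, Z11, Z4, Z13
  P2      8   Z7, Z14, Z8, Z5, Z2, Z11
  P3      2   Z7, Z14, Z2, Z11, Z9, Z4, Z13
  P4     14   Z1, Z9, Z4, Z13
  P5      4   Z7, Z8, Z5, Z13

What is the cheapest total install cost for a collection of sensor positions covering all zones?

P3, P4, P5 cover every zone at install cost 2 + 14 + 4 = 20.
Any cover uses at least 2 sensor positions; among all covering selections none totals below 20.

20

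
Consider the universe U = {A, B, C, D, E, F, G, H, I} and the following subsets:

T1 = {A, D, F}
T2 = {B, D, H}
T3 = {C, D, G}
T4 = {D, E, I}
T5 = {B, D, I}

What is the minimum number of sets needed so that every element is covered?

4

T1, T2, T3, T4 together cover {A, B, C, D, E, F, G, H, I} — every element.
No 3 of the 5 sets cover everything (all 10 triples fall short), so 4 is minimum.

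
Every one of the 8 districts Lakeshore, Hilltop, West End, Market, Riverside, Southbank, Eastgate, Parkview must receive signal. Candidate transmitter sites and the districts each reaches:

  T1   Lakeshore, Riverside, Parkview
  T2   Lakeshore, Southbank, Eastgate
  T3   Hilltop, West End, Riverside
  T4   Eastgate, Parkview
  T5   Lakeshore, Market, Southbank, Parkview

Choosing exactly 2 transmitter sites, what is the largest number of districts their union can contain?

Choosing T3, T5 covers {Lakeshore, Hilltop, West End, Market, Riverside, Southbank, Parkview} — 7 districts.
No choice of 2 transmitter sites does better; here Eastgate is left uncovered.

7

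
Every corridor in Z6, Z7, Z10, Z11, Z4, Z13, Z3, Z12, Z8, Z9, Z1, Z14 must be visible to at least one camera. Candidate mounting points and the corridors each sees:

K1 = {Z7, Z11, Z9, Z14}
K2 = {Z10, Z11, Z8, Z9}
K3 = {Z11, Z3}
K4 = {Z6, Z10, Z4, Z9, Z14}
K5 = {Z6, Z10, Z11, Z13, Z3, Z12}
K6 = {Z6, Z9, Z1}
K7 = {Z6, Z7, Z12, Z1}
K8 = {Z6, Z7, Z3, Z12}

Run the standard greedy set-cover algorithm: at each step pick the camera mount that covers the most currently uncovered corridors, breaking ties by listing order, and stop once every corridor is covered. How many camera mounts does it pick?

Pick 1: K5 covers 6 new corridors (Z6, Z10, Z11, Z13, Z3, Z12).
Pick 2: K1 covers 3 new corridors (Z7, Z9, Z14).
Pick 3: K2 covers 1 new corridors (Z8).
Pick 4: K4 covers 1 new corridors (Z4).
Pick 5: K6 covers 1 new corridors (Z1).
Greedy uses 5 camera mounts. (The true minimum is 4.)

5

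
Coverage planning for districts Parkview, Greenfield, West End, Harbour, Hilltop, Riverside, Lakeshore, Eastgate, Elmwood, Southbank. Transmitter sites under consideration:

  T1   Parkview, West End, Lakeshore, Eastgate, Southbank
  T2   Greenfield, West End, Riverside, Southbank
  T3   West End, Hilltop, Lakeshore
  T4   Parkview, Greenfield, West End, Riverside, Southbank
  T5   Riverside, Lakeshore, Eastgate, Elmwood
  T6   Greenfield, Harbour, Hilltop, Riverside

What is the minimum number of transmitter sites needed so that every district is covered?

3

T1, T5, T6 together cover {Parkview, Greenfield, West End, Harbour, Hilltop, Riverside, Lakeshore, Eastgate, Elmwood, Southbank} — every district.
No 2 of the 6 transmitter sites cover everything (all 15 pairs fall short), so 3 is minimum.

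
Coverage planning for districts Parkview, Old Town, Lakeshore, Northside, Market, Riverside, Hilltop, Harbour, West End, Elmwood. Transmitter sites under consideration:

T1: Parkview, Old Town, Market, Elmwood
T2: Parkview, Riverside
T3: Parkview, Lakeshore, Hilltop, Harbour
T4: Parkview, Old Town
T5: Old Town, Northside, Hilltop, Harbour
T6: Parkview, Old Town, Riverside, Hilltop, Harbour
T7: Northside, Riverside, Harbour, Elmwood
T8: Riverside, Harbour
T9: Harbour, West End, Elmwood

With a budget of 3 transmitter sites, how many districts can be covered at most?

9

Choosing T1, T3, T7 covers {Parkview, Old Town, Lakeshore, Northside, Market, Riverside, Hilltop, Harbour, Elmwood} — 9 districts.
No choice of 3 transmitter sites does better; here West End is left uncovered.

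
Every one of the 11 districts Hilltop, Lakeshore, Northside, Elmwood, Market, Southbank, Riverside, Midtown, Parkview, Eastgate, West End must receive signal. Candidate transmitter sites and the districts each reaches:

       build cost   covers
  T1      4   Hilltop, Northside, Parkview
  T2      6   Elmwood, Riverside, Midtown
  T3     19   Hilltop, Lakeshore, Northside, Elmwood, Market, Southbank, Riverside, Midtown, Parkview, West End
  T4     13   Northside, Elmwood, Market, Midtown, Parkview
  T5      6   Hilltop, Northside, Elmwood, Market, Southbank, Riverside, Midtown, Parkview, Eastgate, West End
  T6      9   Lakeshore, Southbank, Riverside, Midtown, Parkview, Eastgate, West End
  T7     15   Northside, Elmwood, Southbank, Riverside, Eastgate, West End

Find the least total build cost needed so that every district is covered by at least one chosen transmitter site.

T5, T6 cover every district at build cost 6 + 9 = 15.
Any cover uses at least 2 transmitter sites; among all covering selections none totals below 15.

15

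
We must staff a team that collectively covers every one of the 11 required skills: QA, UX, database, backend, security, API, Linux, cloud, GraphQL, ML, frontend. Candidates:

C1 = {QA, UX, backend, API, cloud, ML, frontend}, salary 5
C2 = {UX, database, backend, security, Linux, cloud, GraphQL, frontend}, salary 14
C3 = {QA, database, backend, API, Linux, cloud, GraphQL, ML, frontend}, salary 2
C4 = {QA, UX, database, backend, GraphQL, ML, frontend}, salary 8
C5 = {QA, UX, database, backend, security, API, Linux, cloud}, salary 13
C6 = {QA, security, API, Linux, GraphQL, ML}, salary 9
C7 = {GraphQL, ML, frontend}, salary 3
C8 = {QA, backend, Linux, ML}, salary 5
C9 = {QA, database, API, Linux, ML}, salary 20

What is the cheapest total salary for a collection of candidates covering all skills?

C3, C5 cover every skill at salary 2 + 13 = 15.
Any cover uses at least 2 candidates; among all covering selections none totals below 15.

15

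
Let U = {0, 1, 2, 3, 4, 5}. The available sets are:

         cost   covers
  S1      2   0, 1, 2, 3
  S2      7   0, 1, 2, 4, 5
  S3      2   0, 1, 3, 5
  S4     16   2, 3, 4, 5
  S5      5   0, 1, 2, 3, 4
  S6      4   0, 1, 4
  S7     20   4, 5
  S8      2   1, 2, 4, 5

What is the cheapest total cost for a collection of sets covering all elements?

S1, S8 cover every element at cost 2 + 2 = 4.
Any cover uses at least 2 sets; among all covering selections none totals below 4.

4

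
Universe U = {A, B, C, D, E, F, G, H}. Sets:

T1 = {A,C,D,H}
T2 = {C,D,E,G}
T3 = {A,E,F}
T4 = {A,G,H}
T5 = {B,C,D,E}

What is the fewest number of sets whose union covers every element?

3

T3, T4, T5 together cover {A, B, C, D, E, F, G, H} — every element.
No 2 of the 5 sets cover everything (all 10 pairs fall short), so 3 is minimum.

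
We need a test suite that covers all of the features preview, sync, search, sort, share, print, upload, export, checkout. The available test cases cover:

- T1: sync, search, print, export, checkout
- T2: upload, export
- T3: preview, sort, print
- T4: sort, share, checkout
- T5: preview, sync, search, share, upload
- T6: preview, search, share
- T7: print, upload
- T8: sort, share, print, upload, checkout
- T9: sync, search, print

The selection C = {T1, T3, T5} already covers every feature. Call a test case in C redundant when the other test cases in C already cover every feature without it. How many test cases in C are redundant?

0

Drop T1: export, checkout uncovered — not redundant.
Drop T3: sort uncovered — not redundant.
Drop T5: share, upload uncovered — not redundant.
None of the test cases in C is redundant.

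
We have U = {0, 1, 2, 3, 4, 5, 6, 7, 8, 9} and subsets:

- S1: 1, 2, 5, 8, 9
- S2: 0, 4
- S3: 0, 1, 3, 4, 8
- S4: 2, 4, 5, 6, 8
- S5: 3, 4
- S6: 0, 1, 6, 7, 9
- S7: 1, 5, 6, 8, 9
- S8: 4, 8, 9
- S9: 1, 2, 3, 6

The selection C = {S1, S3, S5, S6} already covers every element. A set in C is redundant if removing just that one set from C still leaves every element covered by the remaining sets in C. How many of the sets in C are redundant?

2

Drop S1: 2, 5 uncovered — not redundant.
Drop S3: the rest still cover every element — redundant.
Drop S5: the rest still cover every element — redundant.
Drop S6: 6, 7 uncovered — not redundant.
2 redundant: S3, S5.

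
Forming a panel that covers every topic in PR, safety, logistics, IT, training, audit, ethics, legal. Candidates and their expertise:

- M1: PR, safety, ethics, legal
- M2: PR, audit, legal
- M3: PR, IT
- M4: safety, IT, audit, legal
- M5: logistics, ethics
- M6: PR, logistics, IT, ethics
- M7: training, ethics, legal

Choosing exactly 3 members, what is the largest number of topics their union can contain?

Choosing M4, M6, M7 covers {PR, safety, logistics, IT, training, audit, ethics, legal} — 8 topics.
That is all 8 topics.

8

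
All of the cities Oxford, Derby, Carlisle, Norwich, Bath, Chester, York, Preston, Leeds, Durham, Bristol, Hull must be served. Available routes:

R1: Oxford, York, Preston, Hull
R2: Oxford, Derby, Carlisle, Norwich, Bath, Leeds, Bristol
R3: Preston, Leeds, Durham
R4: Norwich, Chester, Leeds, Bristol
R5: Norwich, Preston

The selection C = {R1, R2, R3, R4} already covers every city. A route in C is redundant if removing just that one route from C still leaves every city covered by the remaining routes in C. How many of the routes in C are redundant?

0

Drop R1: York, Hull uncovered — not redundant.
Drop R2: Derby, Carlisle, Bath uncovered — not redundant.
Drop R3: Durham uncovered — not redundant.
Drop R4: Chester uncovered — not redundant.
None of the routes in C is redundant.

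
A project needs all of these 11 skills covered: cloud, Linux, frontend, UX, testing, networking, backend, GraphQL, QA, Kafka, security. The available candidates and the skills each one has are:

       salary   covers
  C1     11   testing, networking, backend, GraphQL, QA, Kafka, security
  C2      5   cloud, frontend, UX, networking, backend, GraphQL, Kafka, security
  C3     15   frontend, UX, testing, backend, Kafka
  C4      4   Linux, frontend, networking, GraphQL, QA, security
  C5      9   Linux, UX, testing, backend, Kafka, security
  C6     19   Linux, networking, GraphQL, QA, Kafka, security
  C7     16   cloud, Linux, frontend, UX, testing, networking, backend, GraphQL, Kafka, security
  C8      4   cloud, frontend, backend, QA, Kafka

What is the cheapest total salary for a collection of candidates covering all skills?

17

C4, C5, C8 cover every skill at salary 4 + 9 + 4 = 17.
Any cover uses at least 2 candidates; among all covering selections none totals below 17.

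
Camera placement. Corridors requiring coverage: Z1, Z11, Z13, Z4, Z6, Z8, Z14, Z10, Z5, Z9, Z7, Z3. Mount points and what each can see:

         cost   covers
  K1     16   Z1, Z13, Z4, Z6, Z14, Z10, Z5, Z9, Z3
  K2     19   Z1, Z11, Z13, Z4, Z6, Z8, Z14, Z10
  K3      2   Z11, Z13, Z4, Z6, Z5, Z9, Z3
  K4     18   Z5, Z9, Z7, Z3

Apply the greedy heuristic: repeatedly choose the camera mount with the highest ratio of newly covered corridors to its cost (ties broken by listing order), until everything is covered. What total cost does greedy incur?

39

Pick 1: K3 adds 7 new (Z11, Z13, Z4, Z6, Z5, Z9, Z3) at cost 2 (ratio 7/2).
Pick 2: K2 adds 4 new (Z1, Z8, Z14, Z10) at cost 19 (ratio 4/19).
Pick 3: K4 adds 1 new (Z7) at cost 18 (ratio 1/18).
Greedy total cost: 2 + 19 + 18 = 39. (The true optimum is 37, so greedy overshoots here.)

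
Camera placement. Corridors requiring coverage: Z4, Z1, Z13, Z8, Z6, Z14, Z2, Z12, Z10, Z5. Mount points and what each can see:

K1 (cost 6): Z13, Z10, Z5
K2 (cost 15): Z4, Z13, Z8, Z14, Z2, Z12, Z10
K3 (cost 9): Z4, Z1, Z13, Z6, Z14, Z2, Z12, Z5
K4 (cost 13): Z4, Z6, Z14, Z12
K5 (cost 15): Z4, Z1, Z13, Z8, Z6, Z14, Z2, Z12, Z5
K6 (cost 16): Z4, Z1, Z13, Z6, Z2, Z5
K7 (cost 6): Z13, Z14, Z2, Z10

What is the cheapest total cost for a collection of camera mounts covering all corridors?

K1, K5 cover every corridor at cost 6 + 15 = 21.
Any cover uses at least 2 camera mounts; among all covering selections none totals below 21.

21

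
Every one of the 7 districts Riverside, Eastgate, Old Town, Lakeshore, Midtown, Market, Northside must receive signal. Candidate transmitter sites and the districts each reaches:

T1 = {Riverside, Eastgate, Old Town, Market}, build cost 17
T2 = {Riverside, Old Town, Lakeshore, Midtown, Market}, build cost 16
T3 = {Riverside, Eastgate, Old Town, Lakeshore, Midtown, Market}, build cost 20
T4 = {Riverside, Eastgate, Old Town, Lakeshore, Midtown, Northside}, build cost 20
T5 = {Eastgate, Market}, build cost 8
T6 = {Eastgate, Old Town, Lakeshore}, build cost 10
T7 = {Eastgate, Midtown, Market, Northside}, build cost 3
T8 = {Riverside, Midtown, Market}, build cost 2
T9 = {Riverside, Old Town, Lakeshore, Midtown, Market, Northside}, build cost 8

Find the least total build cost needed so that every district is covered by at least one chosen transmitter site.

11

T7, T9 cover every district at build cost 3 + 8 = 11.
Any cover uses at least 2 transmitter sites; among all covering selections none totals below 11.
Greedy by coverage-per-build cost would pick T8, T7, T9 for 13 — worse than the optimum 11.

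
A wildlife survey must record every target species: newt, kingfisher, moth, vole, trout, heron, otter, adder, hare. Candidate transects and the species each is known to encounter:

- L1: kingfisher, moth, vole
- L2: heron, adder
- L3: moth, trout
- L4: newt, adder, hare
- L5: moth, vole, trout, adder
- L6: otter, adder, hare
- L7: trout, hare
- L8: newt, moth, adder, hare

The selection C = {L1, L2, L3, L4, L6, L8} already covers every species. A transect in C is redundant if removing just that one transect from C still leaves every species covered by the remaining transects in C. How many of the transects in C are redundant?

2

Drop L1: kingfisher, vole uncovered — not redundant.
Drop L2: heron uncovered — not redundant.
Drop L3: trout uncovered — not redundant.
Drop L4: the rest still cover every species — redundant.
Drop L6: otter uncovered — not redundant.
Drop L8: the rest still cover every species — redundant.
2 redundant: L4, L8.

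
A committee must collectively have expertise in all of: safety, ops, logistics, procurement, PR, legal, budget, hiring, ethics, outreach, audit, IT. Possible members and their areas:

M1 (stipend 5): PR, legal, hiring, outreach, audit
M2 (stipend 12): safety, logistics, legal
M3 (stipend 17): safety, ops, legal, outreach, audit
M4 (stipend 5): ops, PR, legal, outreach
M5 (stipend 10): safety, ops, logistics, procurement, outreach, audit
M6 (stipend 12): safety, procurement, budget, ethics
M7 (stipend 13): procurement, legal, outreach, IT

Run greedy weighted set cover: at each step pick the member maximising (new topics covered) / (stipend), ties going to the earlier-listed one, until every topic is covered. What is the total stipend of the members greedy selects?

Pick 1: M1 adds 5 new (PR, legal, hiring, outreach, audit) at stipend 5 (ratio 5/5).
Pick 2: M5 adds 4 new (safety, ops, logistics, procurement) at stipend 10 (ratio 4/10).
Pick 3: M6 adds 2 new (budget, ethics) at stipend 12 (ratio 2/12).
Pick 4: M7 adds 1 new (IT) at stipend 13 (ratio 1/13).
Greedy total stipend: 5 + 10 + 12 + 13 = 40.

40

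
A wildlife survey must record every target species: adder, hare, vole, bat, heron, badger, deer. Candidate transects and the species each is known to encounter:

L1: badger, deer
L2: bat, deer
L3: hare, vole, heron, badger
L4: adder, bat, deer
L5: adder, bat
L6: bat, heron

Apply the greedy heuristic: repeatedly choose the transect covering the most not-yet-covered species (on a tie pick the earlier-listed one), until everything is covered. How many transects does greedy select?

2

Pick 1: L3 covers 4 new species (hare, vole, heron, badger).
Pick 2: L4 covers 3 new species (adder, bat, deer).
Greedy uses 2 transects.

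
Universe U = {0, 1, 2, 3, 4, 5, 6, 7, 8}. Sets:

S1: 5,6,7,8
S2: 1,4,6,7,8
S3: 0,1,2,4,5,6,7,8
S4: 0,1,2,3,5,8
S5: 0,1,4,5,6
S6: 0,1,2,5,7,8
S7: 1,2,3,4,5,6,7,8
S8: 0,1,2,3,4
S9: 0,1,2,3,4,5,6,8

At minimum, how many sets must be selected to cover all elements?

2

S1, S8 together cover {0, 1, 2, 3, 4, 5, 6, 7, 8} — every element.
No single set contains all 9 elements, so 2 is optimal.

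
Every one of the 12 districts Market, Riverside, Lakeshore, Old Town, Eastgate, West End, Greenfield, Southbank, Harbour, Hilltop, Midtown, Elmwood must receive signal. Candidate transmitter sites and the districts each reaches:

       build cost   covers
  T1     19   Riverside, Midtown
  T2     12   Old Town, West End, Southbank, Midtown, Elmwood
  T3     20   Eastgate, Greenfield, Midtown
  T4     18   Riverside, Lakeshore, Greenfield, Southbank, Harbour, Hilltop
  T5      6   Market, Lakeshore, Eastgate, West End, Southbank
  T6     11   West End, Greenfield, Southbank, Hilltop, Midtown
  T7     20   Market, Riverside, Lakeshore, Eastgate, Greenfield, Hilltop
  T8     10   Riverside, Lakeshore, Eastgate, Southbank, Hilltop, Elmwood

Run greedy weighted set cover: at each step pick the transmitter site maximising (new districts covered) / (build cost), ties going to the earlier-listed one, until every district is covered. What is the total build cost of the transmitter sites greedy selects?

57

Pick 1: T5 adds 5 new (Market, Lakeshore, Eastgate, West End, Southbank) at build cost 6 (ratio 5/6).
Pick 2: T8 adds 3 new (Riverside, Hilltop, Elmwood) at build cost 10 (ratio 3/10).
Pick 3: T6 adds 2 new (Greenfield, Midtown) at build cost 11 (ratio 2/11).
Pick 4: T2 adds 1 new (Old Town) at build cost 12 (ratio 1/12).
Pick 5: T4 adds 1 new (Harbour) at build cost 18 (ratio 1/18).
Greedy total build cost: 6 + 10 + 11 + 12 + 18 = 57. (The true optimum is 36, so greedy overshoots here.)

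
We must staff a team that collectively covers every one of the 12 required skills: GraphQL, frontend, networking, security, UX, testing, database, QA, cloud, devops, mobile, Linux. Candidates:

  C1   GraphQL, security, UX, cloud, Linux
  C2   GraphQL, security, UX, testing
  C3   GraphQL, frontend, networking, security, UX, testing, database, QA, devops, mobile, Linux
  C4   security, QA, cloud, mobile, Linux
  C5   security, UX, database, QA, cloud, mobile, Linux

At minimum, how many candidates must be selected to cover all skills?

C1, C3 together cover {GraphQL, frontend, networking, security, UX, testing, database, QA, cloud, devops, mobile, Linux} — every skill.
No single candidate contains all 12 skills, so 2 is optimal.

2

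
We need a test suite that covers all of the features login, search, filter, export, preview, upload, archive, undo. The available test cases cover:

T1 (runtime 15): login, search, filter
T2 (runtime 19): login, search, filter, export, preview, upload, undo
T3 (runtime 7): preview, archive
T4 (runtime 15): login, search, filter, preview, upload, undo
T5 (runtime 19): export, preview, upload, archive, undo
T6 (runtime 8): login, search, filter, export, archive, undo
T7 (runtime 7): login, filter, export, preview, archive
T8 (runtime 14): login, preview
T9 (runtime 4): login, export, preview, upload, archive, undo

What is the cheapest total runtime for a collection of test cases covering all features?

T6, T9 cover every feature at runtime 8 + 4 = 12.
Any cover uses at least 2 test cases; among all covering selections none totals below 12.

12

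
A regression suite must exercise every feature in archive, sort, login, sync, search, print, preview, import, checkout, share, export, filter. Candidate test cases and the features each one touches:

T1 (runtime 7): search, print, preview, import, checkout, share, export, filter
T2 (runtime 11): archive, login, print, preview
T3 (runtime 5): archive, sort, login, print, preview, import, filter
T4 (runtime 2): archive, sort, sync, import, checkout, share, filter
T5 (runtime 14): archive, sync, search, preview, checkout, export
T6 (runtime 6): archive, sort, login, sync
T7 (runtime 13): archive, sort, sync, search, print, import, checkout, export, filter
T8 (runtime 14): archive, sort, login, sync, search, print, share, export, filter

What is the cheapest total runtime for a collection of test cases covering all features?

13

T1, T6 cover every feature at runtime 7 + 6 = 13.
Any cover uses at least 2 test cases; among all covering selections none totals below 13.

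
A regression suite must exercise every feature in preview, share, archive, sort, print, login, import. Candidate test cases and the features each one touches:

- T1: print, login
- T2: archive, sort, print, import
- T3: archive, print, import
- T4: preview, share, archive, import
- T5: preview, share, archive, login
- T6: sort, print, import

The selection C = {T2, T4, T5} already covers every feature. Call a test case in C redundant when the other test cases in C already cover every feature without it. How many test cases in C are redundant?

1

Drop T2: sort, print uncovered — not redundant.
Drop T4: the rest still cover every feature — redundant.
Drop T5: login uncovered — not redundant.
1 redundant: T4.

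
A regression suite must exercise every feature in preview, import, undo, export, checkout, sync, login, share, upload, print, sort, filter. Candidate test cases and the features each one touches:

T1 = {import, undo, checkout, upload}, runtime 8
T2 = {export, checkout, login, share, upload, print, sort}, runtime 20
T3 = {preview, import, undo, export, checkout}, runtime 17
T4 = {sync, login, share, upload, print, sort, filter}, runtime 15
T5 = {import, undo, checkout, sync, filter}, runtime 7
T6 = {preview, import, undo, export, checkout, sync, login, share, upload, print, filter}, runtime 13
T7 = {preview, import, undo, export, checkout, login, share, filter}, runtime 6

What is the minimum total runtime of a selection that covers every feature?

21

T4, T7 cover every feature at runtime 15 + 6 = 21.
Any cover uses at least 2 test cases; among all covering selections none totals below 21.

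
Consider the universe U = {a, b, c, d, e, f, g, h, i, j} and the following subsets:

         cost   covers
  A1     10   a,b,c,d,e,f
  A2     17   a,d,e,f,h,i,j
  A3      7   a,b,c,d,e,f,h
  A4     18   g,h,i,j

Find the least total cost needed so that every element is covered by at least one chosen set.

A3, A4 cover every element at cost 7 + 18 = 25.
Any cover uses at least 2 sets; among all covering selections none totals below 25.

25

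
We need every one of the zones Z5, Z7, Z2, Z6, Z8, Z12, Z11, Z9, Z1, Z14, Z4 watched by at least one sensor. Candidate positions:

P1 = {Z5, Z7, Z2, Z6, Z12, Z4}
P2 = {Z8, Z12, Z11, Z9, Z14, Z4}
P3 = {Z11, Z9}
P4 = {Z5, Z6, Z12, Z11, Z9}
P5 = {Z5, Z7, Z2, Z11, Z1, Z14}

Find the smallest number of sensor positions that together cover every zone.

3

P1, P2, P5 together cover {Z5, Z7, Z2, Z6, Z8, Z12, Z11, Z9, Z1, Z14, Z4} — every zone.
No 2 of the 5 sensor positions cover everything (all 10 pairs fall short), so 3 is minimum.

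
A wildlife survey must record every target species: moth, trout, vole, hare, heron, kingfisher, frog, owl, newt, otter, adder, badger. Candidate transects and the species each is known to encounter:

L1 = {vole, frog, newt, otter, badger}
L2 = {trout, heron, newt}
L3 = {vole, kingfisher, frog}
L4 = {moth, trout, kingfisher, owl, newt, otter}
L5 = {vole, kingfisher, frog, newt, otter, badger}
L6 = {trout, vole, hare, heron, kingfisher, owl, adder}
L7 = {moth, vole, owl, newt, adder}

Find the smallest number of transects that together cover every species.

3

L1, L4, L6 together cover {moth, trout, vole, hare, heron, kingfisher, frog, owl, newt, otter, adder, badger} — every species.
No 2 of the 7 transects cover everything (all 21 pairs fall short), so 3 is minimum.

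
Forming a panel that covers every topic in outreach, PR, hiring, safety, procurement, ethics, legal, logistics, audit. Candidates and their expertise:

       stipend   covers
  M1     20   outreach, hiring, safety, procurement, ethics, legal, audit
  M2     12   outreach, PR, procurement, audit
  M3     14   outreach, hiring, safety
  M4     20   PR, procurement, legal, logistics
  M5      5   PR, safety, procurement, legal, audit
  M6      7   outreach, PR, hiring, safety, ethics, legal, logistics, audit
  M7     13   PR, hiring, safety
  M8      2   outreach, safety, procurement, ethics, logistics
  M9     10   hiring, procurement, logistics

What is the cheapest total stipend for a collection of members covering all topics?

M6, M8 cover every topic at stipend 7 + 2 = 9.
Any cover uses at least 2 members; among all covering selections none totals below 9.
Greedy by coverage-per-stipend would pick M8, M5, M6 for 14 — worse than the optimum 9.

9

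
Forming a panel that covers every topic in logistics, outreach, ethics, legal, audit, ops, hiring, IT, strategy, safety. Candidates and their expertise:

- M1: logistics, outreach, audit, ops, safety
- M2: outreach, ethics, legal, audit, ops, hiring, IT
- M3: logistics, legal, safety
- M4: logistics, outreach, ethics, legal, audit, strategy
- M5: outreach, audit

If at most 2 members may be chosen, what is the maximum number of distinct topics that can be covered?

9

Choosing M1, M2 covers {logistics, outreach, ethics, legal, audit, ops, hiring, IT, safety} — 9 topics.
No choice of 2 members does better; here strategy is left uncovered.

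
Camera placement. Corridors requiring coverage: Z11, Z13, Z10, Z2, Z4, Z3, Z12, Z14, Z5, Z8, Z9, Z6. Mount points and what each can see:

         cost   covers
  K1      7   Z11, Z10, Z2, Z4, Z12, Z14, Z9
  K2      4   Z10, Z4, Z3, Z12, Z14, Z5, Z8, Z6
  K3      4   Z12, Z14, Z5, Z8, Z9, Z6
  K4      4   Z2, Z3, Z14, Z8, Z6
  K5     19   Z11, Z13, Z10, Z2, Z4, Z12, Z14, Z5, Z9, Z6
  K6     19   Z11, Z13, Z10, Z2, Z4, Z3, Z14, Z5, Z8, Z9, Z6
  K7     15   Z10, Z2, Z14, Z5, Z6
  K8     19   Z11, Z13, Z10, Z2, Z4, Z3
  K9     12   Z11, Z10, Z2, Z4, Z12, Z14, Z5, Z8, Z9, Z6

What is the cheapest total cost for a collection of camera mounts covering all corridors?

23

K2, K5 cover every corridor at cost 4 + 19 = 23.
Any cover uses at least 2 camera mounts; among all covering selections none totals below 23.
Greedy by coverage-per-cost would pick K2, K1, K5 for 30 — worse than the optimum 23.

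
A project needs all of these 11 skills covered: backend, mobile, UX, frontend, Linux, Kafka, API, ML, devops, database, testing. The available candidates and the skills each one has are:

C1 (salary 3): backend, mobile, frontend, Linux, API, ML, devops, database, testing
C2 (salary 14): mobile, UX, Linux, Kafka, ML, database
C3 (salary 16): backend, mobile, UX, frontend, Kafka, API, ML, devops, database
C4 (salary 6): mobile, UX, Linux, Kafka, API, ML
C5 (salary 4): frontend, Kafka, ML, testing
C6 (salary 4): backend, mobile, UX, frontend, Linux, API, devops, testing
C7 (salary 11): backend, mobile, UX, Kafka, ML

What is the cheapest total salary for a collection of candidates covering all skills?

9

C1, C4 cover every skill at salary 3 + 6 = 9.
Any cover uses at least 2 candidates; among all covering selections none totals below 9.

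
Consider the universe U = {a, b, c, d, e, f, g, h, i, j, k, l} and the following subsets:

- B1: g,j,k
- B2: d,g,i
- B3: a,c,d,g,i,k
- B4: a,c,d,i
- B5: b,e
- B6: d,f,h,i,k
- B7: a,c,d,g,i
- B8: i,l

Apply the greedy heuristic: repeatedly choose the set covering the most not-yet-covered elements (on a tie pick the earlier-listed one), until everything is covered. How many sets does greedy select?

5

Pick 1: B3 covers 6 new elements (a, c, d, g, i, k).
Pick 2: B5 covers 2 new elements (b, e).
Pick 3: B6 covers 2 new elements (f, h).
Pick 4: B1 covers 1 new elements (j).
Pick 5: B8 covers 1 new elements (l).
Greedy uses 5 sets.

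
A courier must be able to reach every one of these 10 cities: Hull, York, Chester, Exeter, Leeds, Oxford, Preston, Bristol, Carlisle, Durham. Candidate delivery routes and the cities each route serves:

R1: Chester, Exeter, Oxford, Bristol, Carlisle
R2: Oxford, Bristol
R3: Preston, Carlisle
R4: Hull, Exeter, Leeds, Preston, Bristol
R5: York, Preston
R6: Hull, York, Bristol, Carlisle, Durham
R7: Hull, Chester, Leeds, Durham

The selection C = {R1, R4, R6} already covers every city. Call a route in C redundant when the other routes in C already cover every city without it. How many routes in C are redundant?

Drop R1: Chester, Oxford uncovered — not redundant.
Drop R4: Leeds, Preston uncovered — not redundant.
Drop R6: York, Durham uncovered — not redundant.
None of the routes in C is redundant.

0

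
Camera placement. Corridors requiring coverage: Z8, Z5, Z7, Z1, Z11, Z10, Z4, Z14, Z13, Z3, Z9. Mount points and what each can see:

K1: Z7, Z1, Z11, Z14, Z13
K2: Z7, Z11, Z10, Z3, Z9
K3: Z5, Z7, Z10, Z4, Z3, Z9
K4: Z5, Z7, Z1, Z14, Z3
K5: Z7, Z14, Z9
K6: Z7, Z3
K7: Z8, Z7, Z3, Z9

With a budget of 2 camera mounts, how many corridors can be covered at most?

10

Choosing K1, K3 covers {Z5, Z7, Z1, Z11, Z10, Z4, Z14, Z13, Z3, Z9} — 10 corridors.
No choice of 2 camera mounts does better; here Z8 is left uncovered.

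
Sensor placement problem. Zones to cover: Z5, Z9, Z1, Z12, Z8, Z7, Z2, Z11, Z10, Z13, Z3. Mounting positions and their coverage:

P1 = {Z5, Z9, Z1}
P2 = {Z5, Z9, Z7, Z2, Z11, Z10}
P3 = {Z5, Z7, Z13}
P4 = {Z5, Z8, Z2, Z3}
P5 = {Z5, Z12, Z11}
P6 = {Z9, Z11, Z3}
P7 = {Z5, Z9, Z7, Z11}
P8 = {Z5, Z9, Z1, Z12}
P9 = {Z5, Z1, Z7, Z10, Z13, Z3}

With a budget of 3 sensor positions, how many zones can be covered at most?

Choosing P2, P4, P8 covers {Z5, Z9, Z1, Z12, Z8, Z7, Z2, Z11, Z10, Z3} — 10 zones.
No choice of 3 sensor positions does better; here Z13 is left uncovered.

10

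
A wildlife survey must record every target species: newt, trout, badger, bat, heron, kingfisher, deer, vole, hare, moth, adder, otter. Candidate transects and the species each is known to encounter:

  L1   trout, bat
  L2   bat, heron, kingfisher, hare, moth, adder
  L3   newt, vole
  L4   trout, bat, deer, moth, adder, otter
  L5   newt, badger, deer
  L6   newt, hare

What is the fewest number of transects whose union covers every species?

L2, L3, L4, L5 together cover {newt, trout, badger, bat, heron, kingfisher, deer, vole, hare, moth, adder, otter} — every species.
No 3 of the 6 transects cover everything (all 20 triples fall short), so 4 is minimum.

4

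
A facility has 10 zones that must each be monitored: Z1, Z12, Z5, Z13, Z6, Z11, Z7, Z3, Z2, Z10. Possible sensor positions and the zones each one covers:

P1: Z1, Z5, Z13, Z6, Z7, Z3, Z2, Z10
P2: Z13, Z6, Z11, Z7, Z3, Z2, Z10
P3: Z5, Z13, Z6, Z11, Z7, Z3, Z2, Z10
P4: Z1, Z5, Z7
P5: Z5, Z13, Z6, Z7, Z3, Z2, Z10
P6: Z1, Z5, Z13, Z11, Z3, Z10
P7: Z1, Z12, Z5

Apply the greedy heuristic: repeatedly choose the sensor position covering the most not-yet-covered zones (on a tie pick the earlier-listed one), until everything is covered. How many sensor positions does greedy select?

3

Pick 1: P1 covers 8 new zones (Z1, Z5, Z13, Z6, Z7, Z3, Z2, Z10).
Pick 2: P2 covers 1 new zones (Z11).
Pick 3: P7 covers 1 new zones (Z12).
Greedy uses 3 sensor positions. (The true minimum is 2.)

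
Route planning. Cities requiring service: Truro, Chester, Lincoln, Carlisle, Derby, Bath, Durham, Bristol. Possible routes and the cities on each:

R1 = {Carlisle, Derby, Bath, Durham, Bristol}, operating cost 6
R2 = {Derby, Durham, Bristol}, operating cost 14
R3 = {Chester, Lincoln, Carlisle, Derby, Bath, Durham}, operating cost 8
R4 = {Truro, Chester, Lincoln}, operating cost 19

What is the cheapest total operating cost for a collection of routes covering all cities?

25

R1, R4 cover every city at operating cost 6 + 19 = 25.
Any cover uses at least 2 routes; among all covering selections none totals below 25.
Greedy by coverage-per-operating cost would pick R1, R3, R4 for 33 — worse than the optimum 25.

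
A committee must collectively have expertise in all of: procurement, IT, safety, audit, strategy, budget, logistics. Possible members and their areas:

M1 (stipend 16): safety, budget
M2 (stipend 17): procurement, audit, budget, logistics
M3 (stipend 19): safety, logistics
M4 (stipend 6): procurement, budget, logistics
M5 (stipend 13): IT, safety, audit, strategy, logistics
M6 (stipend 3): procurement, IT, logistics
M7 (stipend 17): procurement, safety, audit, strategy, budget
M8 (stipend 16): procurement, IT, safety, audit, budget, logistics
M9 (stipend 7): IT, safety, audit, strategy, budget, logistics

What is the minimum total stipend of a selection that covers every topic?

M6, M9 cover every topic at stipend 3 + 7 = 10.
Any cover uses at least 2 members; among all covering selections none totals below 10.

10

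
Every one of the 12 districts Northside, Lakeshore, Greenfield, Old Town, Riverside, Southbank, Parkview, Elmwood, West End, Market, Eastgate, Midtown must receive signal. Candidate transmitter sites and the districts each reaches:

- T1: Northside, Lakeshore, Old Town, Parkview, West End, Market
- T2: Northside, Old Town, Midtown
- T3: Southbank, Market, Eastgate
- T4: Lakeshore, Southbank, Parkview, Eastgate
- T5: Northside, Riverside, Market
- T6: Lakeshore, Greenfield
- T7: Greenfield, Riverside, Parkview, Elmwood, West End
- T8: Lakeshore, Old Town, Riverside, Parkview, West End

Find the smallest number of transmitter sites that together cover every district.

T1, T2, T3, T7 together cover {Northside, Lakeshore, Greenfield, Old Town, Riverside, Southbank, Parkview, Elmwood, West End, Market, Eastgate, Midtown} — every district.
No 3 of the 8 transmitter sites cover everything (all 56 triples fall short), so 4 is minimum.

4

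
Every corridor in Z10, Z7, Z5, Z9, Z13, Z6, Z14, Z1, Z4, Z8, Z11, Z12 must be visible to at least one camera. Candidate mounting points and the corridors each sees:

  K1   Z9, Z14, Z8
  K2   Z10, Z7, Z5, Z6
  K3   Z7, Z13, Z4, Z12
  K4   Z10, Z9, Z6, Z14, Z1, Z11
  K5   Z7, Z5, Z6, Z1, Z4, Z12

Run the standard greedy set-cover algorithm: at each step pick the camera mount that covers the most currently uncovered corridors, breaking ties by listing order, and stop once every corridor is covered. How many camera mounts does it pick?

Pick 1: K4 covers 6 new corridors (Z10, Z9, Z6, Z14, Z1, Z11).
Pick 2: K3 covers 4 new corridors (Z7, Z13, Z4, Z12).
Pick 3: K1 covers 1 new corridors (Z8).
Pick 4: K2 covers 1 new corridors (Z5).
Greedy uses 4 camera mounts.

4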